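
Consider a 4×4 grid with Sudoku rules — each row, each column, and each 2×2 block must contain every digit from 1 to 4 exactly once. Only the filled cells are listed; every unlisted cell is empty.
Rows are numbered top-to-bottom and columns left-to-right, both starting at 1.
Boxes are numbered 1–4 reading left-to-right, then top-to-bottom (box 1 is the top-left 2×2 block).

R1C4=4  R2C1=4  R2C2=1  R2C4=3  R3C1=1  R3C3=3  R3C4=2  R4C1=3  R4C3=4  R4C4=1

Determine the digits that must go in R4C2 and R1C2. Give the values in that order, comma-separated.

For R4C2:
  Row 4 already contains {1, 3, 4}.
  Column 2 already contains {1}.
  Its 2×2 block (box 3) already contains {1, 3}.
  The only value from 1–4 not eliminated is 2, so R4C2 = 2.
For R1C2:
  Consider where 3 can go in row 1.
  R1C1 is out (column 1 already has a 3).
  R1C3 is out (column 3 already has a 3).
  So the only cell in row 1 that can hold 3 is R1C2.
  So R1C2 = 3.

2,3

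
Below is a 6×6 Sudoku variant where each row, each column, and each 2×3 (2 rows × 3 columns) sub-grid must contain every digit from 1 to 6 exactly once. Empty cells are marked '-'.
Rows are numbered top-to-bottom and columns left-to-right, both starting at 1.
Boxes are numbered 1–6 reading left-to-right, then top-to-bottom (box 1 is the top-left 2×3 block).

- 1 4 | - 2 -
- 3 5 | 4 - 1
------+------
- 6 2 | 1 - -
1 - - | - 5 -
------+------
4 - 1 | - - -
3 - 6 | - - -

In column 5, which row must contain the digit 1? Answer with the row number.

Consider where 1 can go in column 5.
r2c5 is out (row 2 already has a 1).
r3c5 is out (row 3 already has a 1).
r5c5 is out (row 5 already has a 1).
So the only cell in column 5 that can hold 1 is r6c5.
That is row 6.

6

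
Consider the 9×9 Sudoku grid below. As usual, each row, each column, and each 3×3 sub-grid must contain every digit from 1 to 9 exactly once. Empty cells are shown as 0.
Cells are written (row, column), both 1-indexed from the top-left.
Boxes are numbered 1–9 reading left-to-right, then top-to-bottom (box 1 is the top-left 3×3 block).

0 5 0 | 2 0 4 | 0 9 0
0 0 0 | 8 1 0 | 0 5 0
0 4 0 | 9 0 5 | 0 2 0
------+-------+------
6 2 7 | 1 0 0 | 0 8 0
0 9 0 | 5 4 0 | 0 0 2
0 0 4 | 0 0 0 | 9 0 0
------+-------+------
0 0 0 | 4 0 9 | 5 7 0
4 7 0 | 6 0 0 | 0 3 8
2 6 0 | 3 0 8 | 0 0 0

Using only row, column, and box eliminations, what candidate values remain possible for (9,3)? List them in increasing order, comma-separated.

Row 9 already contains {2, 3, 6, 8}.
Column 3 already contains {4, 7}.
Its 3×3 block (box 7) already contains {2, 4, 6, 7}.
Removing those from 1–9 leaves {1, 5, 9} as the candidates for (9,3).

1,5,9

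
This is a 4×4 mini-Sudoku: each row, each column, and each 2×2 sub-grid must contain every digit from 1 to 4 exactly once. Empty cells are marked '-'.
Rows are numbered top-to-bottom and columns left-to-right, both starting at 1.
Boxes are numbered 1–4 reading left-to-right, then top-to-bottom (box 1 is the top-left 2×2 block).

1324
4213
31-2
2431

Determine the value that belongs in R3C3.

4

Row 3 already contains {1, 2, 3}.
Column 3 already contains {1, 2, 3}.
Its 2×2 block (box 4) already contains {1, 2, 3}.
The only value from 1–4 not eliminated is 4, so R3C3 = 4.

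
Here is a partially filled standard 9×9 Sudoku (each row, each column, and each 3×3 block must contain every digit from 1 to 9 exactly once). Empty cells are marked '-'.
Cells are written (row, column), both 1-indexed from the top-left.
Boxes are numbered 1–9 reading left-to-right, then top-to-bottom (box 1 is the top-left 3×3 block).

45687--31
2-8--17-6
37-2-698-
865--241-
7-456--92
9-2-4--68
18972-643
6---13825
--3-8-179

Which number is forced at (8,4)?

9

Cell (8,4) itself could take any of {4, 9} by direct elimination.
Consider where 9 can go in box 8.
(7,6) is out (row 7 already has a 9).
(9,4) is out (row 9 already has a 9).
(9,6) is out (row 9 already has a 9).
So the only cell in box 8 that can hold 9 is (8,4).
Therefore (8,4) = 9.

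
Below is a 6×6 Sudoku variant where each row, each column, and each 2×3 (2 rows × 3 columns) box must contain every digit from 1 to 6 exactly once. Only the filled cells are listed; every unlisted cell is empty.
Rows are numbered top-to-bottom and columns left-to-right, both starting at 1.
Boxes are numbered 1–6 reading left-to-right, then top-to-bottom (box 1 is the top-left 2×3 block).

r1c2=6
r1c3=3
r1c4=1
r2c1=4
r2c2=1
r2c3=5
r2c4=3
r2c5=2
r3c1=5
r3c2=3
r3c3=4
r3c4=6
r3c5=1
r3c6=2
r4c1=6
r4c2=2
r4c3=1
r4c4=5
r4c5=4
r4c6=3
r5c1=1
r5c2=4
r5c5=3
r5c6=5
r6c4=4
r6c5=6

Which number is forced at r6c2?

5

Row 6 already contains {4, 6}.
Column 2 already contains {1, 2, 3, 4, 6}.
Its 2×3 block (box 5) already contains {1, 4}.
The only value from 1–6 not eliminated is 5, so r6c2 = 5.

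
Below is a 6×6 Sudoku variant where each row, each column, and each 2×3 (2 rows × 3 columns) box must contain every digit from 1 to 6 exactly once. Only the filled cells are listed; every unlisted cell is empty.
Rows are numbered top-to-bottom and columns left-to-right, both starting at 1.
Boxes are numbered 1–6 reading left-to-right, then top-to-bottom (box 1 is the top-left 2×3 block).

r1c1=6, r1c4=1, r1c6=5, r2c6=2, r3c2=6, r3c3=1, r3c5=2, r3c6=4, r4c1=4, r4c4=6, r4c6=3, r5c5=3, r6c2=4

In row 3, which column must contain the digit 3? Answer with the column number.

1

Consider where 3 can go in row 3.
r3c4 is out (box 4 already has a 3).
So the only cell in row 3 that can hold 3 is r3c1.
That is column 1.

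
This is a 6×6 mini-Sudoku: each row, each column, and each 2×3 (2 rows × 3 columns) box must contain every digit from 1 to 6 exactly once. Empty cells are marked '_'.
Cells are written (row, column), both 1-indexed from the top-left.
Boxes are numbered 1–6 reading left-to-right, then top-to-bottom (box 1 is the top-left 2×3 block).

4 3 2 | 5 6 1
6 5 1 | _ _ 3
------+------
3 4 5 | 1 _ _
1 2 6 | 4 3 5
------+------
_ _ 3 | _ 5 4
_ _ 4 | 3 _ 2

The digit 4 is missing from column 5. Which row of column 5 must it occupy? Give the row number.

Consider where 4 can go in column 5.
(3,5) is out (row 3 already has a 4).
(6,5) is out (row 6 already has a 4).
So the only cell in column 5 that can hold 4 is (2,5).
That is row 2.

2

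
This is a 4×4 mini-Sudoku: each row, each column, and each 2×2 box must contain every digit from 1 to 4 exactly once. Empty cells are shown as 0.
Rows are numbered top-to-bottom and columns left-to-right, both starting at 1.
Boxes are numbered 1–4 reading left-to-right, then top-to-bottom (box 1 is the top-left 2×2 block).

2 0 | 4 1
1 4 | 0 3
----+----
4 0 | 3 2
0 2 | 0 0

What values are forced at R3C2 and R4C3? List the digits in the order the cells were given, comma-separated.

1,1

For R3C2:
  Row 3 already contains {2, 3, 4}.
  Column 2 already contains {2, 4}.
  Its 2×2 block (box 3) already contains {2, 4}.
  The only value from 1–4 not eliminated is 1, so R3C2 = 1.
For R4C3:
  Row 4 already contains {2}.
  Column 3 already contains {3, 4}.
  Its 2×2 block (box 4) already contains {2, 3}.
  The only value from 1–4 not eliminated is 1, so R4C3 = 1.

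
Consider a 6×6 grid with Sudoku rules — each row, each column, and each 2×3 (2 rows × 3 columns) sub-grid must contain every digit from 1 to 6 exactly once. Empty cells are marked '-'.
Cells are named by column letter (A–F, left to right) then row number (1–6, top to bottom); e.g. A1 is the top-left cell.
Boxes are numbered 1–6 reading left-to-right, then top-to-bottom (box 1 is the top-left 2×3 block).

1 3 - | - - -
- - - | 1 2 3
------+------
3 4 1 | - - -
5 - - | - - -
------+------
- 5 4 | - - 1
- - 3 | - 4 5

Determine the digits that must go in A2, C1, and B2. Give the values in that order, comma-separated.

For A2:
  Consider where 4 can go in box 1.
  C1 is out (column C already has a 4).
  B2 is out (column B already has a 4).
  C2 is out (column C already has a 4).
  So the only cell in box 1 that can hold 4 is A2.
  So A2 = 4.
For C1:
  Consider where 2 can go in box 1.
  A2 is out (row 2 already has a 2).
  B2 is out (row 2 already has a 2).
  C2 is out (row 2 already has a 2).
  So the only cell in box 1 that can hold 2 is C1.
  So C1 = 2.
For B2:
  Row 2 already contains {1, 2, 3}.
  Column B already contains {3, 4, 5}.
  Its 2×3 block (box 1) already contains {1, 3}.
  The only value from 1–6 not eliminated is 6, so B2 = 6.

4,2,6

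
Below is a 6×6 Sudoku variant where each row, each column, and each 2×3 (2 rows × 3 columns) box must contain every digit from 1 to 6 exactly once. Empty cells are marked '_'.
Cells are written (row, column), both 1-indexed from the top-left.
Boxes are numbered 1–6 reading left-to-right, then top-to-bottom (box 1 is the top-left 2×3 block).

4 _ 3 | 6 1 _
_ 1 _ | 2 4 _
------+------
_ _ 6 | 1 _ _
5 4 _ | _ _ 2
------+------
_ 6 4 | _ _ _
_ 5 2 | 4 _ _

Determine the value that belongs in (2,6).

Cell (2,6) itself could take any of {3, 5} by direct elimination.
Consider where 3 can go in row 2.
(2,1) is out (box 1 already has a 3).
(2,3) is out (column 3 already has a 3).
So the only cell in row 2 that can hold 3 is (2,6).
Therefore (2,6) = 3.

3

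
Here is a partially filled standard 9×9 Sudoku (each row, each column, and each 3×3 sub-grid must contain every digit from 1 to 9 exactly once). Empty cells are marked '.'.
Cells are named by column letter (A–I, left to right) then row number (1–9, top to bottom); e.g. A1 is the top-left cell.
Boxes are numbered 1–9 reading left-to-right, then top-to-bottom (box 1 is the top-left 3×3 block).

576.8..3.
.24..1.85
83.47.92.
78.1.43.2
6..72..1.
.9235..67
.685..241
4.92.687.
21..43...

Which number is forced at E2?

3

Cell E2 itself could take any of {3, 6, 9} by direct elimination.
Consider where 3 can go in column E.
E4 is out (row 4 already has a 3).
E7 is out (box 8 already has a 3).
E8 is out (box 8 already has a 3).
So the only cell in column E that can hold 3 is E2.
Therefore E2 = 3.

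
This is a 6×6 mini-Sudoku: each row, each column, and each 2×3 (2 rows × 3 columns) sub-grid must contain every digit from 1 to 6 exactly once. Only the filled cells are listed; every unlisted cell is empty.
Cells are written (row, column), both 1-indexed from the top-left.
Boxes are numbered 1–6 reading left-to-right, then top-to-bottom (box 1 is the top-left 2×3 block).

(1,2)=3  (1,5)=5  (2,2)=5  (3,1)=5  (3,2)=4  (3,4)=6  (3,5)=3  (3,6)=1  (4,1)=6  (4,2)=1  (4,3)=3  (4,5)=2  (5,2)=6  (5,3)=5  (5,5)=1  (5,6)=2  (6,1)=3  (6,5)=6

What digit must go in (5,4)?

Cell (5,4) itself could take any of {3, 4} by direct elimination.
Consider where 3 can go in row 5.
(5,1) is out (column 1 already has a 3).
So the only cell in row 5 that can hold 3 is (5,4).
Therefore (5,4) = 3.

3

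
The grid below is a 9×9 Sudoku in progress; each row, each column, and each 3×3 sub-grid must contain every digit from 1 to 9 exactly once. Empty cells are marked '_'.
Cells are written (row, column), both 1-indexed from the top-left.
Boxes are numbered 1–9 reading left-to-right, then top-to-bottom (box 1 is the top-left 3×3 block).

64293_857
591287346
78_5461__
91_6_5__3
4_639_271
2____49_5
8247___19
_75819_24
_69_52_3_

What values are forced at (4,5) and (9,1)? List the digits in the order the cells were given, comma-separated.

For (4,5):
  Consider where 2 can go in column 5.
  (6,5) is out (row 6 already has a 2).
  (7,5) is out (row 7 already has a 2).
  So the only cell in column 5 that can hold 2 is (4,5).
  So (4,5) = 2.
For (9,1):
  Row 9 already contains {2, 3, 5, 6, 9}.
  Column 1 already contains {2, 4, 5, 6, 7, 8, 9}.
  Its 3×3 block (box 7) already contains {2, 4, 5, 6, 7, 8, 9}.
  The only value from 1–9 not eliminated is 1, so (9,1) = 1.

2,1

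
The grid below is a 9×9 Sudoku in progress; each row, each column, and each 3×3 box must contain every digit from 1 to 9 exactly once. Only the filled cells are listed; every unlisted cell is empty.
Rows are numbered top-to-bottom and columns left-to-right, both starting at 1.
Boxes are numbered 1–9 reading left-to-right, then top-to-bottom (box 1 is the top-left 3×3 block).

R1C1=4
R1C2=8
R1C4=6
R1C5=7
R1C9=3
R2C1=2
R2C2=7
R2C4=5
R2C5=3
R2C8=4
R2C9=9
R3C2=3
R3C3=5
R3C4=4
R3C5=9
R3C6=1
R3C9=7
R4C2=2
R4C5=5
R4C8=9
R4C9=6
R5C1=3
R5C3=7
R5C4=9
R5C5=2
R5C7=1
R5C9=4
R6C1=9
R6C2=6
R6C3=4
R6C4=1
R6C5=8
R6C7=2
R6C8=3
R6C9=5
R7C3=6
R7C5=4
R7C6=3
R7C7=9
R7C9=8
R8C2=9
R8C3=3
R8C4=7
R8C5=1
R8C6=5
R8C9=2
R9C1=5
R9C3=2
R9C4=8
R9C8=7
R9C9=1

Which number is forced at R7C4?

Row 7 already contains {3, 4, 6, 8, 9}.
Column 4 already contains {1, 4, 5, 6, 7, 8, 9}.
Its 3×3 block (box 8) already contains {1, 3, 4, 5, 7, 8}.
The only value from 1–9 not eliminated is 2, so R7C4 = 2.

2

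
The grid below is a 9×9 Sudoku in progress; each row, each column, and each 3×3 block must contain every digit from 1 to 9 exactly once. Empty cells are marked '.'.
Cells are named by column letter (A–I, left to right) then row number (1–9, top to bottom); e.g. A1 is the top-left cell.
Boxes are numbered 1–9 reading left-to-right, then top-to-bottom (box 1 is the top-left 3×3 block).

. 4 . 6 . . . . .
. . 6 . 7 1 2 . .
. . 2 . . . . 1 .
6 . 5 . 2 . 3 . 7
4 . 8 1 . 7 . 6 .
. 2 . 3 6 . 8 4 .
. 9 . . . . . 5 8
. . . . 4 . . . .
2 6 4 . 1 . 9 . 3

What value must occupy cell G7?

Cell G7 itself could take any of {1, 4, 6, 7} by direct elimination.
Consider where 4 can go in box 9.
G8 is out (row 8 already has a 4).
H8 is out (row 8 already has a 4).
I8 is out (row 8 already has a 4).
H9 is out (row 9 already has a 4).
So the only cell in box 9 that can hold 4 is G7.
Therefore G7 = 4.

4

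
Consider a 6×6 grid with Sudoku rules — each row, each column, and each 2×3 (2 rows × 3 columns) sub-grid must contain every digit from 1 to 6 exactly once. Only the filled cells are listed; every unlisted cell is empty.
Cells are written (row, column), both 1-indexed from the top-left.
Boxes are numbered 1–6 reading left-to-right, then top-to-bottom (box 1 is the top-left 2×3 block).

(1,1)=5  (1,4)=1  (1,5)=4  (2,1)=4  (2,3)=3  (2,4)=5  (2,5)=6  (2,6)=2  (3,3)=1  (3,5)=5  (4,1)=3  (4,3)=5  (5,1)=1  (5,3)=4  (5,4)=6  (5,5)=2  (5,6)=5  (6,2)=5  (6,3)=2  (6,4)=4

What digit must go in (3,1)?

2

Cell (3,1) itself could take any of {2, 6} by direct elimination.
Consider where 2 can go in column 1.
(6,1) is out (row 6 already has a 2).
So the only cell in column 1 that can hold 2 is (3,1).
Therefore (3,1) = 2.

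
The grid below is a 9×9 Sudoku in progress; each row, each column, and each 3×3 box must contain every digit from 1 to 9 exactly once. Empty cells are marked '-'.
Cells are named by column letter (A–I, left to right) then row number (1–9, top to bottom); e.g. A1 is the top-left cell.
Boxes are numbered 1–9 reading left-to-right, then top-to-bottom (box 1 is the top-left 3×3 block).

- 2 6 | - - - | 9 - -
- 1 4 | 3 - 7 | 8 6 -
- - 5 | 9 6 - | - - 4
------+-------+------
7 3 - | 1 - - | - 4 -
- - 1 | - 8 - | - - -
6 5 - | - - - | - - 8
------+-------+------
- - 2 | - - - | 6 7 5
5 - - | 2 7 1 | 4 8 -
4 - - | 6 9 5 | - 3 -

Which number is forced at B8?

6

Cell B8 itself could take any of {6, 9} by direct elimination.
Consider where 6 can go in column B.
B3 is out (row 3 already has a 6).
B5 is out (box 4 already has a 6).
B7 is out (row 7 already has a 6).
B9 is out (row 9 already has a 6).
So the only cell in column B that can hold 6 is B8.
Therefore B8 = 6.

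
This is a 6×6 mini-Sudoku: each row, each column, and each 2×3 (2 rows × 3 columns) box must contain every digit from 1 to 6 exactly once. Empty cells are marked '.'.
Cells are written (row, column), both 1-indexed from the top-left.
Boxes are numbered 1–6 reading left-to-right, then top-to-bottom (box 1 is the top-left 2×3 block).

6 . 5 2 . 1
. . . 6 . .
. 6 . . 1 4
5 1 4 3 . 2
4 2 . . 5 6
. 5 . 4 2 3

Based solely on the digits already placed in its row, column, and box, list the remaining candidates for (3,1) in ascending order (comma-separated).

2,3

Row 3 already contains {1, 4, 6}.
Column 1 already contains {4, 5, 6}.
Its 2×3 block (box 3) already contains {1, 4, 5, 6}.
Removing those from 1–6 leaves {2, 3} as the candidates for (3,1).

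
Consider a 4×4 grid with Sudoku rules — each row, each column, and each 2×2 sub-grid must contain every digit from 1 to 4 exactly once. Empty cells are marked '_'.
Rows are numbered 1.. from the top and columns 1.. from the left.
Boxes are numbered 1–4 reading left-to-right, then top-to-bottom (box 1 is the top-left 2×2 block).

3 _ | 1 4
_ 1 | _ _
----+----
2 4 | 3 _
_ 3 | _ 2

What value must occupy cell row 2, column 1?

Row 2 already contains {1}.
Column 1 already contains {2, 3}.
Its 2×2 block (box 1) already contains {1, 3}.
The only value from 1–4 not eliminated is 4, so row 2, column 1 = 4.

4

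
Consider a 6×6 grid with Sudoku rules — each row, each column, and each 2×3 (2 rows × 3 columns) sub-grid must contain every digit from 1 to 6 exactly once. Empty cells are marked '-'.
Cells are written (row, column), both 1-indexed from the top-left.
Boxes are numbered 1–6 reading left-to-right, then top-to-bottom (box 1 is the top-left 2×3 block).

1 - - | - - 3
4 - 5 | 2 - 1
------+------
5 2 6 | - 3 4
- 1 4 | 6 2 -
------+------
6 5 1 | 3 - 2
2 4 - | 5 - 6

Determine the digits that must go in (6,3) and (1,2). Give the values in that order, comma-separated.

For (6,3):
  Row 6 already contains {2, 4, 5, 6}.
  Column 3 already contains {1, 4, 5, 6}.
  Its 2×3 block (box 5) already contains {1, 2, 4, 5, 6}.
  The only value from 1–6 not eliminated is 3, so (6,3) = 3.
For (1,2):
  Row 1 already contains {1, 3}.
  Column 2 already contains {1, 2, 4, 5}.
  Its 2×3 block (box 1) already contains {1, 4, 5}.
  The only value from 1–6 not eliminated is 6, so (1,2) = 6.

3,6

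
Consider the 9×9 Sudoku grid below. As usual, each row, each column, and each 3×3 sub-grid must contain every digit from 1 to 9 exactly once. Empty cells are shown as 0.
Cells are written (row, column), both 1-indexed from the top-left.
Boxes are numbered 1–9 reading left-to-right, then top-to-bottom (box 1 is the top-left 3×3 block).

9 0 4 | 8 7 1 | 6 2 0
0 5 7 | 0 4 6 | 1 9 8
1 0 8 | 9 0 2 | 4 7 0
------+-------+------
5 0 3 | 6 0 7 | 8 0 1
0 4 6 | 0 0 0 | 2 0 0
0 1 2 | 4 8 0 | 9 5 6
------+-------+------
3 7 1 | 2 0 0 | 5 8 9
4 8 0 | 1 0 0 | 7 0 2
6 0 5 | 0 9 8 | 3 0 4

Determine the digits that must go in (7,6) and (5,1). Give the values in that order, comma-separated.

4,8

For (7,6):
  Row 7 already contains {1, 2, 3, 5, 7, 8, 9}.
  Column 6 already contains {1, 2, 6, 7, 8}.
  Its 3×3 block (box 8) already contains {1, 2, 8, 9}.
  The only value from 1–9 not eliminated is 4, so (7,6) = 4.
For (5,1):
  Consider where 8 can go in box 4.
  (4,2) is out (row 4 already has a 8).
  (6,1) is out (row 6 already has a 8).
  So the only cell in box 4 that can hold 8 is (5,1).
  So (5,1) = 8.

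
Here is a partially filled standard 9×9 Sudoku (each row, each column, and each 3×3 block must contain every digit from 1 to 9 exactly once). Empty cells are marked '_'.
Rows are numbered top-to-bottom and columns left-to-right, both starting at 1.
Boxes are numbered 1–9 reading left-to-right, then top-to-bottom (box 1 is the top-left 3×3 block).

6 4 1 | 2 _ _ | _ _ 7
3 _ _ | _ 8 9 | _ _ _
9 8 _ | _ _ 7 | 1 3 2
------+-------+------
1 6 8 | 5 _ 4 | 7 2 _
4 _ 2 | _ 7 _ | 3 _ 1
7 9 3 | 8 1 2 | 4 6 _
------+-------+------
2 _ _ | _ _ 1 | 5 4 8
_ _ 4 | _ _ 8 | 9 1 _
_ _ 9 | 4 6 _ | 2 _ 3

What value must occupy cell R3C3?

Row 3 already contains {1, 2, 3, 7, 8, 9}.
Column 3 already contains {1, 2, 3, 4, 8, 9}.
Its 3×3 block (box 1) already contains {1, 3, 4, 6, 8, 9}.
The only value from 1–9 not eliminated is 5, so R3C3 = 5.

5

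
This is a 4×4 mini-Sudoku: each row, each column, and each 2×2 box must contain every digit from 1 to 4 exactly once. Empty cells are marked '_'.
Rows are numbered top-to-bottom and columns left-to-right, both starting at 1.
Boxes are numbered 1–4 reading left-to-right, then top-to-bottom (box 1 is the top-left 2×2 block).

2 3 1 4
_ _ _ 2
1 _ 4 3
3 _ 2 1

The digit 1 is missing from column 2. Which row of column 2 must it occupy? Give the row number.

2

Consider where 1 can go in column 2.
R3C2 is out (row 3 already has a 1).
R4C2 is out (row 4 already has a 1).
So the only cell in column 2 that can hold 1 is R2C2.
That is row 2.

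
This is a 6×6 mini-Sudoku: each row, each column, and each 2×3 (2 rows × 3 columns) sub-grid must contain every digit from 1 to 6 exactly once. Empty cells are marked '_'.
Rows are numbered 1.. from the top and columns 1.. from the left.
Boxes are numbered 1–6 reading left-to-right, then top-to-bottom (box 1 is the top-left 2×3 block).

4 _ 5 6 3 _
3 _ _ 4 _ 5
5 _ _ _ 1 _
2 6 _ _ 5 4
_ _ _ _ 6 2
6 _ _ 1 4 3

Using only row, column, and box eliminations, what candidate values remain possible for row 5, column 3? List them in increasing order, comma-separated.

1,3,4

Row 5 already contains {2, 6}.
Column 3 already contains {5}.
Its 2×3 block (box 5) already contains {6}.
Removing those from 1–6 leaves {1, 3, 4} as the candidates for row 5, column 3.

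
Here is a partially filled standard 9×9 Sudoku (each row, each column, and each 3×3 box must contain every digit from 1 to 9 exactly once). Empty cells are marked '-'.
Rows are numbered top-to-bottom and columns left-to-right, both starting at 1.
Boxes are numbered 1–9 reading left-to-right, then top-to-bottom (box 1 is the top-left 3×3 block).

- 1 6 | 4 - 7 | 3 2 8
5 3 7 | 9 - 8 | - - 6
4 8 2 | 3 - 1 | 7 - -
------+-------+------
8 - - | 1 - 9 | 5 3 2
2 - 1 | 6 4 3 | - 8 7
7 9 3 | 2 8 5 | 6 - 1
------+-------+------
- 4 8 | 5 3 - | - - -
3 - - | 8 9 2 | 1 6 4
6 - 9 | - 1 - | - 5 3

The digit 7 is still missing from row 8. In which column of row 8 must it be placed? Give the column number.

2

Consider where 7 can go in row 8.
r8c3 is out (column 3 already has a 7).
So the only cell in row 8 that can hold 7 is r8c2.
That is column 2.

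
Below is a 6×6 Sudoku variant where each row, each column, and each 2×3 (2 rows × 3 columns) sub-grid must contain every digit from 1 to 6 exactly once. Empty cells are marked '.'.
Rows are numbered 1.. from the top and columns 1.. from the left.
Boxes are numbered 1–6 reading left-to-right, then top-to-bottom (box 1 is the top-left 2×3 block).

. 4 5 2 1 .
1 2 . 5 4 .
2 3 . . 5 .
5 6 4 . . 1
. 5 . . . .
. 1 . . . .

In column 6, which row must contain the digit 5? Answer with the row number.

Consider where 5 can go in column 6.
row 1, column 6 is out (row 1 already has a 5).
row 2, column 6 is out (row 2 already has a 5).
row 3, column 6 is out (row 3 already has a 5).
row 5, column 6 is out (row 5 already has a 5).
So the only cell in column 6 that can hold 5 is row 6, column 6.
That is row 6.

6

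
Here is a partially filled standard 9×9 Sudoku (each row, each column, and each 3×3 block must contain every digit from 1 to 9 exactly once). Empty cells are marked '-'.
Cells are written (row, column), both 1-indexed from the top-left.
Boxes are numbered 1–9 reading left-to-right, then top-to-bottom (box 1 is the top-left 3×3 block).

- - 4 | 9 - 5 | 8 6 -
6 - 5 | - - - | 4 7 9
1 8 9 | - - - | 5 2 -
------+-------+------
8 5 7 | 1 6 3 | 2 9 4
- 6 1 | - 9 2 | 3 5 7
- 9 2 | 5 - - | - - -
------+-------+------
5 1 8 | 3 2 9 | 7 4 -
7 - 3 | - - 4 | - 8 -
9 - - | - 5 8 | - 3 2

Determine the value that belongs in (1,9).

Cell (1,9) itself could take any of {1, 3} by direct elimination.
Consider where 1 can go in box 3.
(3,9) is out (row 3 already has a 1).
So the only cell in box 3 that can hold 1 is (1,9).
Therefore (1,9) = 1.

1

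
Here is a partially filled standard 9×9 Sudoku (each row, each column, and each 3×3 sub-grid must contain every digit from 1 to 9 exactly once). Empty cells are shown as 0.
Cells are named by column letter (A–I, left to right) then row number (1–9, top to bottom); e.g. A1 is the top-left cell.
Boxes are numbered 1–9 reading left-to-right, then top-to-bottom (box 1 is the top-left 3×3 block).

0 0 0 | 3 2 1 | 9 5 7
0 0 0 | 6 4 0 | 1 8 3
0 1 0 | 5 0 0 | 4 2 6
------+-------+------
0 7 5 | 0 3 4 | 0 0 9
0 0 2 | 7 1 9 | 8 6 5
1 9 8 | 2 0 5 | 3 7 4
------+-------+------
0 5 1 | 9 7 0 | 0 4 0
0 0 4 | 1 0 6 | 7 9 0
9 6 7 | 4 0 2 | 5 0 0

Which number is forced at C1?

Row 1 already contains {1, 2, 3, 5, 7, 9}.
Column C already contains {1, 2, 4, 5, 7, 8}.
Its 3×3 block (box 1) already contains {1}.
The only value from 1–9 not eliminated is 6, so C1 = 6.

6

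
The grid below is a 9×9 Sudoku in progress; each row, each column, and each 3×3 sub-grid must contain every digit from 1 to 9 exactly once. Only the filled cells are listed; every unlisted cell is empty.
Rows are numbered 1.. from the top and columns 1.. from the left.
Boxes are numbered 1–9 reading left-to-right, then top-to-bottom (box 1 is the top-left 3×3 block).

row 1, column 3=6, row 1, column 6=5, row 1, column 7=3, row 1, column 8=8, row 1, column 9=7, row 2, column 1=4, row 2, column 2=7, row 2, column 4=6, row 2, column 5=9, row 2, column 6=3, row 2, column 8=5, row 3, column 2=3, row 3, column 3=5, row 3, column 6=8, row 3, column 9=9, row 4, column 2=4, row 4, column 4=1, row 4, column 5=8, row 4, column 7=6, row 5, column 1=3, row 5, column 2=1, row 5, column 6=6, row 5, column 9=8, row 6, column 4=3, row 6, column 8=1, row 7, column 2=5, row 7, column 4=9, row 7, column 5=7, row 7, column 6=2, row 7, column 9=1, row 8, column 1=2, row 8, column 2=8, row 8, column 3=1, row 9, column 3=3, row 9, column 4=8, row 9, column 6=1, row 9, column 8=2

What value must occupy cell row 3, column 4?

Cell row 3, column 4 itself could take any of {2, 4, 7} by direct elimination.
Consider where 7 can go in row 3.
row 3, column 1 is out (box 1 already has a 7).
row 3, column 5 is out (column 5 already has a 7).
row 3, column 7 is out (box 3 already has a 7).
row 3, column 8 is out (box 3 already has a 7).
So the only cell in row 3 that can hold 7 is row 3, column 4.
Therefore row 3, column 4 = 7.

7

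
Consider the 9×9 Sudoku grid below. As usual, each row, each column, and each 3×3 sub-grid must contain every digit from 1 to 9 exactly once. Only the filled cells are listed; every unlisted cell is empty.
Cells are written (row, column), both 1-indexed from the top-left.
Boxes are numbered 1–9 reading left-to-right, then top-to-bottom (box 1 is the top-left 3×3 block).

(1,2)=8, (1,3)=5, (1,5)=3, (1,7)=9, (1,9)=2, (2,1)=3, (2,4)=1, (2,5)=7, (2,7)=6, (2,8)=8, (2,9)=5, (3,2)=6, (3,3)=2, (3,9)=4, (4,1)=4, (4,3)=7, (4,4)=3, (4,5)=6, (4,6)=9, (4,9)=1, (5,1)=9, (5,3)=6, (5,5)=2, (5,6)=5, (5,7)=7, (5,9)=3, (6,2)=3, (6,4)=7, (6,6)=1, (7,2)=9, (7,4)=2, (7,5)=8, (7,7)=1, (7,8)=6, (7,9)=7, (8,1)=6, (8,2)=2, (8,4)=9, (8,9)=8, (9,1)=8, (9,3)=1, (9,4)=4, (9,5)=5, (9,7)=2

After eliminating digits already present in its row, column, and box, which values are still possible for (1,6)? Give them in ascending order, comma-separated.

4,6

Row 1 already contains {2, 3, 5, 8, 9}.
Column 6 already contains {1, 5, 9}.
Its 3×3 block (box 2) already contains {1, 3, 7}.
Removing those from 1–9 leaves {4, 6} as the candidates for (1,6).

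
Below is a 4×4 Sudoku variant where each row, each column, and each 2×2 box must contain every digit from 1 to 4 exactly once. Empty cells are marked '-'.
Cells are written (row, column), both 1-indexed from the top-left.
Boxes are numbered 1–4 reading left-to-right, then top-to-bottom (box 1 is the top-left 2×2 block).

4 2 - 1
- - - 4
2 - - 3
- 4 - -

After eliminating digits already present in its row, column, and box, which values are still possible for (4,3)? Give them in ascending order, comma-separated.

1,2

Row 4 already contains {4}.
Column 3 already contains {}.
Its 2×2 block (box 4) already contains {3}.
Removing those from 1–4 leaves {1, 2} as the candidates for (4,3).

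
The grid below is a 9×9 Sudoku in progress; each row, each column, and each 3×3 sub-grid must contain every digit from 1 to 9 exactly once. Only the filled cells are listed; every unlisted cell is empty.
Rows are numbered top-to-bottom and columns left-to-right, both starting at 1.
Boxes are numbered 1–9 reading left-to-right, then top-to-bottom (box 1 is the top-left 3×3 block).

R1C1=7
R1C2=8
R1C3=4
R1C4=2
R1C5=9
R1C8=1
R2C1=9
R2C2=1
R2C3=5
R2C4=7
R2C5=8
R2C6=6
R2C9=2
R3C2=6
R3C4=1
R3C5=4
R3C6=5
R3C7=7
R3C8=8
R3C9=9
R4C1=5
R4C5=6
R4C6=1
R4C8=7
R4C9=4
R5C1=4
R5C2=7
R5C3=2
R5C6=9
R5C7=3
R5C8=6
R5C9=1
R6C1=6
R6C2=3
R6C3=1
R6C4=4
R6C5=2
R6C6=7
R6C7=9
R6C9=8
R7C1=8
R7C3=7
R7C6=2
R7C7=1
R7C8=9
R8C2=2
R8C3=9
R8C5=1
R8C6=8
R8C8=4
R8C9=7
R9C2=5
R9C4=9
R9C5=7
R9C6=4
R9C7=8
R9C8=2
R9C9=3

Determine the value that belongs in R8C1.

Row 8 already contains {1, 2, 4, 7, 8, 9}.
Column 1 already contains {4, 5, 6, 7, 8, 9}.
Its 3×3 block (box 7) already contains {2, 5, 7, 8, 9}.
The only value from 1–9 not eliminated is 3, so R8C1 = 3.

3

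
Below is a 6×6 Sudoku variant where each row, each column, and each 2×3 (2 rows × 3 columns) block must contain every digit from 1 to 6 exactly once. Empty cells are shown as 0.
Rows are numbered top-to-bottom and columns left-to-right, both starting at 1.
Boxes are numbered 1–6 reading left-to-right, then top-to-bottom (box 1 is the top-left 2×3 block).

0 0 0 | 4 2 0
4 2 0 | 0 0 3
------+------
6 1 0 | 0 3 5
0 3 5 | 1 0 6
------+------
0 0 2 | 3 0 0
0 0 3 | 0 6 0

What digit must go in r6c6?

2

Cell r6c6 itself could take any of {1, 2, 4} by direct elimination.
Consider where 2 can go in column 6.
r1c6 is out (row 1 already has a 2).
r5c6 is out (row 5 already has a 2).
So the only cell in column 6 that can hold 2 is r6c6.
Therefore r6c6 = 2.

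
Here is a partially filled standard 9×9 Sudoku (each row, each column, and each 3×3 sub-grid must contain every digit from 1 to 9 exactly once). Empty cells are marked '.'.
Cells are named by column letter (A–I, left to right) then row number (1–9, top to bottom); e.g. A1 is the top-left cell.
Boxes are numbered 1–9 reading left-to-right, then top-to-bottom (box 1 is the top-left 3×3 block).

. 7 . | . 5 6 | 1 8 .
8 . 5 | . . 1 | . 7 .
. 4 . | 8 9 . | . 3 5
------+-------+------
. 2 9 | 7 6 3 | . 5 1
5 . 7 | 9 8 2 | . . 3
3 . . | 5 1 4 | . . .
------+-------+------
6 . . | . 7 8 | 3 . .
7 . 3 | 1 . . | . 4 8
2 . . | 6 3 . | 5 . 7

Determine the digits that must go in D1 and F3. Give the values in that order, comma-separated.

3,7

For D1:
  Consider where 3 can go in row 1.
  A1 is out (column A already has a 3).
  C1 is out (column C already has a 3).
  I1 is out (column I already has a 3).
  So the only cell in row 1 that can hold 3 is D1.
  So D1 = 3.
For F3:
  Row 3 already contains {3, 4, 5, 8, 9}.
  Column F already contains {1, 2, 3, 4, 6, 8}.
  Its 3×3 block (box 2) already contains {1, 5, 6, 8, 9}.
  The only value from 1–9 not eliminated is 7, so F3 = 7.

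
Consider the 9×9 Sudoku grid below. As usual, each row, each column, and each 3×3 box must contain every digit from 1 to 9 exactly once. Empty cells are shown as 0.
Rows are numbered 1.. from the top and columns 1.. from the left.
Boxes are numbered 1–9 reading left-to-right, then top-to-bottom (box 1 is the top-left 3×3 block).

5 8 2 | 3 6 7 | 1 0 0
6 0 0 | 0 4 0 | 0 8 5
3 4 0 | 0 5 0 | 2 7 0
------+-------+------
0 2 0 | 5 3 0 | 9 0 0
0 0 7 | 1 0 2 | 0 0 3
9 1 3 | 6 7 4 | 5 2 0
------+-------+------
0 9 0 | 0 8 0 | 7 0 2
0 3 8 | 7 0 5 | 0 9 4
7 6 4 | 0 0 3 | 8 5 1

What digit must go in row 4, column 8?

1

Cell row 4, column 8 itself could take any of {1, 4, 6} by direct elimination.
Consider where 1 can go in column 8.
row 1, column 8 is out (row 1 already has a 1).
row 5, column 8 is out (row 5 already has a 1).
row 7, column 8 is out (box 9 already has a 1).
So the only cell in column 8 that can hold 1 is row 4, column 8.
Therefore row 4, column 8 = 1.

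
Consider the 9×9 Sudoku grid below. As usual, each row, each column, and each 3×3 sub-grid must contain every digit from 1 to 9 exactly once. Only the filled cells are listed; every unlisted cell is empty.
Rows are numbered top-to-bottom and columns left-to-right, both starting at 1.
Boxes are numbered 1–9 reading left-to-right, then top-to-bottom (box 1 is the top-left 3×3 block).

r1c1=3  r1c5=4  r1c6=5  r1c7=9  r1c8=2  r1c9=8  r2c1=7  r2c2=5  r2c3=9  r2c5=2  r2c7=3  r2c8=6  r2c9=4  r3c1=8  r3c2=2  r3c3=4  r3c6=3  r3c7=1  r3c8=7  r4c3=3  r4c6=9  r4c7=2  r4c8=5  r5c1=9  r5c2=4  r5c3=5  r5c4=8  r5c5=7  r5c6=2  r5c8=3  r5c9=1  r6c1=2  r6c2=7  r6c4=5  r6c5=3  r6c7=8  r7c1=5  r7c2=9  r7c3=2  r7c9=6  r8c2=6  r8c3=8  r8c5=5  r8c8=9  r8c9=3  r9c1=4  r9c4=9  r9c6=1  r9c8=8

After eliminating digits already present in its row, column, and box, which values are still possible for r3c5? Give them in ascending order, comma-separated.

Row 3 already contains {1, 2, 3, 4, 7, 8}.
Column 5 already contains {2, 3, 4, 5, 7}.
Its 3×3 block (box 2) already contains {2, 3, 4, 5}.
Removing those from 1–9 leaves {6, 9} as the candidates for r3c5.

6,9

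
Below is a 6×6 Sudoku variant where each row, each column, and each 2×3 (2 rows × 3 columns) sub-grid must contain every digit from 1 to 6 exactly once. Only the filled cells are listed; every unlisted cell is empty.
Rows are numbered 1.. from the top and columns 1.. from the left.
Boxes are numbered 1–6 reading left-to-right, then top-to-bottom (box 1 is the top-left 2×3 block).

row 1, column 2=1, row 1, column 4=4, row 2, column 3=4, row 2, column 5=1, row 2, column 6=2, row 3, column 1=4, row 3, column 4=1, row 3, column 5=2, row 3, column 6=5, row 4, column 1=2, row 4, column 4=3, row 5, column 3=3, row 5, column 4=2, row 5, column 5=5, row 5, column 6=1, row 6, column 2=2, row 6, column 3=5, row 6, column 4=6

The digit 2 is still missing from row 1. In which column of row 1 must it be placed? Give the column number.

3

Consider where 2 can go in row 1.
row 1, column 1 is out (column 1 already has a 2).
row 1, column 5 is out (column 5 already has a 2).
row 1, column 6 is out (column 6 already has a 2).
So the only cell in row 1 that can hold 2 is row 1, column 3.
That is column 3.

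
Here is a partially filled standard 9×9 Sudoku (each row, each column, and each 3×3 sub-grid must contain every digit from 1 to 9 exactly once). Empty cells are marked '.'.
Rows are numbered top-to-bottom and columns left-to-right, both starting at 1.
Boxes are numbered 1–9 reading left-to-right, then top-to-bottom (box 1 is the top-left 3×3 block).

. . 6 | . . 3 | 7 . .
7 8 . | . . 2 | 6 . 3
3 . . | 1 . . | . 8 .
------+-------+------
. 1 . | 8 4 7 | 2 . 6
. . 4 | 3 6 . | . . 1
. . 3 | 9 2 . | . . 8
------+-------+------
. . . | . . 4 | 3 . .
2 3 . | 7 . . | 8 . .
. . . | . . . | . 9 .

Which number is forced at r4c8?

Cell r4c8 itself could take any of {3, 5} by direct elimination.
Consider where 3 can go in row 4.
r4c1 is out (column 1 already has a 3).
r4c3 is out (column 3 already has a 3).
So the only cell in row 4 that can hold 3 is r4c8.
Therefore r4c8 = 3.

3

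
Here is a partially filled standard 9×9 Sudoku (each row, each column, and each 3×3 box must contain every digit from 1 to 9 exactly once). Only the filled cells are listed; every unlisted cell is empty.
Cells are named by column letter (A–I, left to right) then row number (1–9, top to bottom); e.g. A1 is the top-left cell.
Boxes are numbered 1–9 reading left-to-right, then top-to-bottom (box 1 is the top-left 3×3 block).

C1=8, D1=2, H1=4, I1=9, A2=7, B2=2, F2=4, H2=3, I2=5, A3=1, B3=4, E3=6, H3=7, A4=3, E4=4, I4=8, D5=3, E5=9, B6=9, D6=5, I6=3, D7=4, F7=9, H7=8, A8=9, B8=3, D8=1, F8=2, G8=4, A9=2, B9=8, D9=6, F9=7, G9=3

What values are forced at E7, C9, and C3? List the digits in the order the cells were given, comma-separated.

3,4,3

For E7:
  Consider where 3 can go in box 8.
  E8 is out (row 8 already has a 3).
  E9 is out (row 9 already has a 3).
  So the only cell in box 8 that can hold 3 is E7.
  So E7 = 3.
For C9:
  Consider where 4 can go in row 9.
  E9 is out (column E already has a 4).
  H9 is out (column H already has a 4).
  I9 is out (box 9 already has a 4).
  So the only cell in row 9 that can hold 4 is C9.
  So C9 = 4.
For C3:
  Consider where 3 can go in box 1.
  A1 is out (column A already has a 3).
  B1 is out (column B already has a 3).
  C2 is out (row 2 already has a 3).
  So the only cell in box 1 that can hold 3 is C3.
  So C3 = 3.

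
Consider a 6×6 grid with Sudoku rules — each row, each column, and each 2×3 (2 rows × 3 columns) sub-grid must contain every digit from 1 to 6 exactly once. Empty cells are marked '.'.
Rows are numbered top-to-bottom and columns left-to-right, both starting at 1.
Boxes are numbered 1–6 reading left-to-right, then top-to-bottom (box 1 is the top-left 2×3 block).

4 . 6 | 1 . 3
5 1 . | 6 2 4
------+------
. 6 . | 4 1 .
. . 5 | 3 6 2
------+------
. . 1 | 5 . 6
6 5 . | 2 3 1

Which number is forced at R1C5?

Row 1 already contains {1, 3, 4, 6}.
Column 5 already contains {1, 2, 3, 6}.
Its 2×3 block (box 2) already contains {1, 2, 3, 4, 6}.
The only value from 1–6 not eliminated is 5, so R1C5 = 5.

5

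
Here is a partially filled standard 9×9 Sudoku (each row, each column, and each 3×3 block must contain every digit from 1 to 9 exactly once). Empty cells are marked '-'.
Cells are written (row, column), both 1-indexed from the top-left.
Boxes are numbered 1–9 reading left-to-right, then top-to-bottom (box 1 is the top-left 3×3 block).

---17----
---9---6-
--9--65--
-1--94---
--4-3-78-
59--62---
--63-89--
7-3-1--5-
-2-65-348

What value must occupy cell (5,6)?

Cell (5,6) itself could take any of {1, 5} by direct elimination.
Consider where 1 can go in box 5.
(4,4) is out (row 4 already has a 1).
(5,4) is out (column 4 already has a 1).
(6,4) is out (column 4 already has a 1).
So the only cell in box 5 that can hold 1 is (5,6).
Therefore (5,6) = 1.

1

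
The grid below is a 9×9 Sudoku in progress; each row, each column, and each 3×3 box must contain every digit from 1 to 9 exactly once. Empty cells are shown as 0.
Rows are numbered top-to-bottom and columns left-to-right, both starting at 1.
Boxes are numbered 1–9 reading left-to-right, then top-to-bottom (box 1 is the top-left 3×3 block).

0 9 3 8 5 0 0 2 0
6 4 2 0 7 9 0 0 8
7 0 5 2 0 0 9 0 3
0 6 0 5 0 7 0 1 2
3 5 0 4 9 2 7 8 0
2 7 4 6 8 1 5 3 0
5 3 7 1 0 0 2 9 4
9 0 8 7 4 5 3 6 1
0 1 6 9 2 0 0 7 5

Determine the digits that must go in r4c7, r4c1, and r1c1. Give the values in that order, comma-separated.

4,8,1

For r4c7:
  Row 4 already contains {1, 2, 5, 6, 7}.
  Column 7 already contains {2, 3, 5, 7, 9}.
  Its 3×3 block (box 6) already contains {1, 2, 3, 5, 7, 8}.
  The only value from 1–9 not eliminated is 4, so r4c7 = 4.
For r4c1:
  Row 4 already contains {1, 2, 5, 6, 7}.
  Column 1 already contains {2, 3, 5, 6, 7, 9}.
  Its 3×3 block (box 4) already contains {2, 3, 4, 5, 6, 7}.
  The only value from 1–9 not eliminated is 8, so r4c1 = 8.
For r1c1:
  Row 1 already contains {2, 3, 5, 8, 9}.
  Column 1 already contains {2, 3, 5, 6, 7, 9}.
  Its 3×3 block (box 1) already contains {2, 3, 4, 5, 6, 7, 9}.
  The only value from 1–9 not eliminated is 1, so r1c1 = 1.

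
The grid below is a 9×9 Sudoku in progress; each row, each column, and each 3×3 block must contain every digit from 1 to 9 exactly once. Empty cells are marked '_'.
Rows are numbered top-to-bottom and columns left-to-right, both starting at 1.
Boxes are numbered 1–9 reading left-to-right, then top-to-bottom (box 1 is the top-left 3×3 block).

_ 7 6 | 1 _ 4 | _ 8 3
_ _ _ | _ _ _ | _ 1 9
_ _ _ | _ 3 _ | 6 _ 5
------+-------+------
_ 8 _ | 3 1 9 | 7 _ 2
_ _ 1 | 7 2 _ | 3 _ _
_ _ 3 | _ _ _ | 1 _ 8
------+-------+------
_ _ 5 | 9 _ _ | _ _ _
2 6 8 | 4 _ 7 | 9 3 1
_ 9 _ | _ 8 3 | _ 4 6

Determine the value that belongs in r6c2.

Cell r6c2 itself could take any of {2, 4, 5} by direct elimination.
Consider where 2 can go in box 4.
r4c1 is out (row 4 already has a 2).
r4c3 is out (row 4 already has a 2).
r5c1 is out (row 5 already has a 2).
r5c2 is out (row 5 already has a 2).
r6c1 is out (column 1 already has a 2).
So the only cell in box 4 that can hold 2 is r6c2.
Therefore r6c2 = 2.

2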